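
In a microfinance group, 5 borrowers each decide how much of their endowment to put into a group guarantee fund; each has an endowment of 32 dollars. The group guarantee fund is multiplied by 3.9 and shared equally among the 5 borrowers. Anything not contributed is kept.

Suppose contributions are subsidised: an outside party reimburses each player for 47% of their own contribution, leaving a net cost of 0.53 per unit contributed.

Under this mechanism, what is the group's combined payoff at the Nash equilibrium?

The effective private return per unit is now (3.9/5) / 0.53 = 1.4717 > 1, so every player's dominant strategy flips to full contribution.
So the Nash equilibrium is full contribution by all 5; the group earns 5 × (32 × 0.47 + 3.9 × 32) = 699.20.

699.20 dollars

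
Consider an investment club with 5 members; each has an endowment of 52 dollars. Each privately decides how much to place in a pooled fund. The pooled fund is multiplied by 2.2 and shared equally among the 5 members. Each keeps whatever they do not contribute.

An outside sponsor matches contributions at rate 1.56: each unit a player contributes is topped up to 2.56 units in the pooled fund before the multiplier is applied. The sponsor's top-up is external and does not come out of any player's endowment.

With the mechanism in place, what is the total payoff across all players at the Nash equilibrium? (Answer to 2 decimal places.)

With the mechanism, a contributed unit returns 2.2 × 2.56 / 5 = 1.1264 per unit of net cost to the contributor — now above 1 — so contributing fully is weakly dominant for every player.
At the Nash equilibrium everyone contributes 52. Group total payoff = 2.2 × 2.56 × 260 = 1464.32.

1464.32 dollars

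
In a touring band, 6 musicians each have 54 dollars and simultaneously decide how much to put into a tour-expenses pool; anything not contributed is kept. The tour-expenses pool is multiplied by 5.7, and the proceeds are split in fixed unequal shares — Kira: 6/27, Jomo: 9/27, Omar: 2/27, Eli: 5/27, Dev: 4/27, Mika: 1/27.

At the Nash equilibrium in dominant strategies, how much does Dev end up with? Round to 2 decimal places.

Player j's private return per contributed unit is 5.7 × (j's share). Contributing is weakly dominant for j when that share is at least 1/5.7 = 0.1754, and contributing 0 is dominant otherwise.
The shares above 0.1754 belong to Kira, Jomo and Eli, contributing 54 each; the remaining 3 contribute 0. Total contributed: 162.
Dev keeps 54 and receives 5.7 × 162 × 4/27 = 136.80 from the tour-expenses pool, for a payoff of 190.80.

190.80 dollars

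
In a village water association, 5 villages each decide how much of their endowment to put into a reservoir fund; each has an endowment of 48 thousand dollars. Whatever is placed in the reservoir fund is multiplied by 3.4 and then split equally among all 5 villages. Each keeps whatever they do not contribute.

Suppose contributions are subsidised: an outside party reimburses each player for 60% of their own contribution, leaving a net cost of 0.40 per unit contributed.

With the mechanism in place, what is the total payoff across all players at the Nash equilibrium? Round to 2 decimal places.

The effective private return per unit is now (3.4/5) / 0.40 = 1.7000 > 1, so every player's dominant strategy flips to full contribution.
So the Nash equilibrium is full contribution by all 5; the group earns 5 × (48 × 0.60 + 3.4 × 48) = 960.00.

960.00 thousand dollars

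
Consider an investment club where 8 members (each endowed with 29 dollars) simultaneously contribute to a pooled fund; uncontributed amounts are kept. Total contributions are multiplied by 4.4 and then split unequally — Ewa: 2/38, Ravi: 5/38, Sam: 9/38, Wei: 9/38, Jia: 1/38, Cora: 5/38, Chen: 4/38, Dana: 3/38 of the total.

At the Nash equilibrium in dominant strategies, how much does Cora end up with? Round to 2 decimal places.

A player with share s gets back 4.4·s per unit contributed, so full contribution is dominant for anyone with s > 1/4.4 = 0.2273 and zero contribution is dominant for anyone below.
Sam and Wei are above the threshold, contributing 29 each; the remaining 6 contribute 0. Total contributed: 58.
Cora keeps 29 and receives 4.4 × 58 × 5/38 = 33.58 from the pooled fund, for a payoff of 62.58.

62.58 dollars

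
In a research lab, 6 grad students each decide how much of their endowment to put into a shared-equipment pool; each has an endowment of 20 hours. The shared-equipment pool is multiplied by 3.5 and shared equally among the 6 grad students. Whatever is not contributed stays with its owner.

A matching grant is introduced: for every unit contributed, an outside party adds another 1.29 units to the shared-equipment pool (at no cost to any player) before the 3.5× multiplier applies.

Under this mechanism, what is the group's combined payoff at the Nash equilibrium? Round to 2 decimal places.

961.80 hours

With the mechanism, a contributed unit returns 3.5 × 2.29 / 6 = 1.3358 per unit of net cost to the contributor — now above 1 — so contributing fully is weakly dominant for every player.
At the Nash equilibrium everyone contributes 20. Group total payoff = 3.5 × 2.29 × 120 = 961.80.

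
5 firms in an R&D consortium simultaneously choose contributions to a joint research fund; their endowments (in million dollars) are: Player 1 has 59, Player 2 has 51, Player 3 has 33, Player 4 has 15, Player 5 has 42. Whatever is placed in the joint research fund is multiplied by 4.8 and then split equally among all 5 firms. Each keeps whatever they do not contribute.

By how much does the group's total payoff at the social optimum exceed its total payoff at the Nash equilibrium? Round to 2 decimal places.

760.00 million dollars

The private return per contributed unit is 4.8/5 = 0.9600 < 1 for every player regardless of endowment, so the Nash equilibrium is zero contribution and the group total is Σ E_j = 59 + 51 + 33 + 15 + 42 = 200.
Each contributed unit returns 4.800 to the group, so the social optimum is full contribution by everyone: group total = 4.800 × 200 = 960.00.
Efficiency loss = (4.800 − 1) × 200 = 760.00.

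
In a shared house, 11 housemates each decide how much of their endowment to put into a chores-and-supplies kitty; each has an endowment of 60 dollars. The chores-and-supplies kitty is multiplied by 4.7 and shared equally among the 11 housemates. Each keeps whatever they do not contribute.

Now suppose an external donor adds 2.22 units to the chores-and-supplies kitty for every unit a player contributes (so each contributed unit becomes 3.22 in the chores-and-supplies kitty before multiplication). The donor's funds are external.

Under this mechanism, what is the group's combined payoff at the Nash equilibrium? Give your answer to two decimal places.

Under the mechanism each unit contributed yields 4.7 × 3.22 / 11 = 1.3758 back to its contributor per unit of net cost, which exceeds 1, making full contribution the dominant choice for everyone.
So the Nash equilibrium is full contribution by all 11; the group earns 4.7 × 3.22 × 660 = 9988.44.

9988.44 dollars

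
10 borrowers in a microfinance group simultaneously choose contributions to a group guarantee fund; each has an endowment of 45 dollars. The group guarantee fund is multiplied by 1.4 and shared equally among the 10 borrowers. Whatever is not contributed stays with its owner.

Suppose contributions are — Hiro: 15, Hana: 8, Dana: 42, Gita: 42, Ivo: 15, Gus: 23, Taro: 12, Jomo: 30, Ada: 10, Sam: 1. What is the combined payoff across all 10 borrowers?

Total contributed: 15 + 8 + 42 + 42 + 15 + 23 + 12 + 30 + 10 + 1 = 198; total kept: 10 × 45 − 198 = 252.
The group guarantee fund pays out 1.4 × 198 = 277.20 in aggregate.
Group total = 252 + 277.20 = 529.20.

529.20 dollars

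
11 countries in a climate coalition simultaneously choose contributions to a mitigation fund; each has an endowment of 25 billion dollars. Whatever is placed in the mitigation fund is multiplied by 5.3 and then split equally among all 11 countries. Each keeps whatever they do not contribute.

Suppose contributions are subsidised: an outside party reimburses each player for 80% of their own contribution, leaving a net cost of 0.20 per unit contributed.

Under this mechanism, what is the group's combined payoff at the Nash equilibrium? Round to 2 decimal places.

The effective private return per unit is now (5.3/11) / 0.20 = 2.4091 > 1, so every player's dominant strategy flips to full contribution.
So the Nash equilibrium is full contribution by all 11; the group earns 11 × (25 × 0.80 + 5.3 × 25) = 1677.50.

1677.50 billion dollars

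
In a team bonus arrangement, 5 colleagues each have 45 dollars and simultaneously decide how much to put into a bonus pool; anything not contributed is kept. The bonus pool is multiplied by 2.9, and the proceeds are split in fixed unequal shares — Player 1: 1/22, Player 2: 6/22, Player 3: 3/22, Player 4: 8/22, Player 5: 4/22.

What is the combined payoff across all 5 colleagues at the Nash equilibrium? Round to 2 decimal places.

310.50 dollars

For player j, contributing a unit is worthwhile iff 2.9 × (j's share) ≥ 1, i.e. iff j's share is at least 0.3448.
Player 4 alone (share 8/22) is above the threshold, contributing 45; the remaining 4 contribute 0. Total contributed: 45.
The bonus pool pays out 2.9 × 45 = 130.50 in total (split across the unequal shares, but the aggregate is all that matters for the group sum).
The 4 free-riders keep 45 each, adding 180. Group total = 180 + 130.50 = 310.50.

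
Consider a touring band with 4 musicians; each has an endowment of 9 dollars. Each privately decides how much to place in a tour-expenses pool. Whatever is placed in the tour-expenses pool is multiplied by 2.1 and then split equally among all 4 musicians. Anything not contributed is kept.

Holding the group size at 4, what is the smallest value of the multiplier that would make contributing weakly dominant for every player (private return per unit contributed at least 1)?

A contributed unit returns (multiplier)/4 to its contributor.
This reaches 1 exactly when the multiplier is 4.

4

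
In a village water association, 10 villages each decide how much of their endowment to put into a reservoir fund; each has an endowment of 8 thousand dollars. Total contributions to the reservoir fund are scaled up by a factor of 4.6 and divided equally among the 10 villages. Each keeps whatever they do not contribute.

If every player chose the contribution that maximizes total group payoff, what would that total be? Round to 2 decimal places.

368.00 thousand dollars

Each contributed unit returns 4.600 to the group as a whole (0.4600 to each of 10 players), which exceeds 1, so the social optimum is full contribution: group total = 4.600 × 80 = 368.00.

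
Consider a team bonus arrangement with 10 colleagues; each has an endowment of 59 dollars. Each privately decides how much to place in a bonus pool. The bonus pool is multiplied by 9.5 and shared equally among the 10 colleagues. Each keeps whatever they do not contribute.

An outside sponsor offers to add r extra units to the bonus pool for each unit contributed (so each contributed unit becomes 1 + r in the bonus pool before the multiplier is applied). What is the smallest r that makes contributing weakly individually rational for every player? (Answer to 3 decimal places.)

0.053

With matching at rate r, one contributed unit becomes (1 + r) in the bonus pool and returns 9.5 × (1 + r) / 10 to the contributor.
Setting this equal to 1: 1 + r = 10/9.5 = 1.0526.
So the minimum matching rate is r = 1.0526 − 1 = 0.053.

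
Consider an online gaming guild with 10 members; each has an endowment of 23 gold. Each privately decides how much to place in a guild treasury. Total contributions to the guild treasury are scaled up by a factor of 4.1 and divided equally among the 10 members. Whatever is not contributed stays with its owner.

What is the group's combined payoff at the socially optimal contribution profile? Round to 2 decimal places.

943.00 gold

Each contributed unit returns 4.100 to the group as a whole (0.4100 to each of 10 players), which exceeds 1, so the social optimum is full contribution: group total = 4.100 × 230 = 943.00.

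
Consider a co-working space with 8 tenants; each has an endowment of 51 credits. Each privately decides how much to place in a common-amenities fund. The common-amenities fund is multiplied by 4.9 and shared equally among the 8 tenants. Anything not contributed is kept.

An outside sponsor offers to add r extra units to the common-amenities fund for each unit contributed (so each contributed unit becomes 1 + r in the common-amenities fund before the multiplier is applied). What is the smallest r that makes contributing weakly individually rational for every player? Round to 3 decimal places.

With matching at rate r, one contributed unit becomes (1 + r) in the common-amenities fund and returns 4.9 × (1 + r) / 8 to the contributor.
Setting this equal to 1: 1 + r = 8/4.9 = 1.6327.
So the minimum matching rate is r = 1.6327 − 1 = 0.633.

0.633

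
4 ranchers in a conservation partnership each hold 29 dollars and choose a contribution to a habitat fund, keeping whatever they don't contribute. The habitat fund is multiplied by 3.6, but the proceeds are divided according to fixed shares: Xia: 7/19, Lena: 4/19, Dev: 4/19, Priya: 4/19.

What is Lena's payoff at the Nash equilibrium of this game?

50.98 dollars

Each unit j contributes comes back to j as 3.6 × (j's share), so j prefers to contribute only if that share exceeds 1/3.6 = 0.2778; otherwise keeping the unit dominates.
Only Xia (7/19) clears that bar, contributing 29; the remaining 3 contribute 0. Total contributed: 29.
Lena keeps 29 and receives 3.6 × 29 × 4/19 = 21.98 from the habitat fund, for a payoff of 50.98.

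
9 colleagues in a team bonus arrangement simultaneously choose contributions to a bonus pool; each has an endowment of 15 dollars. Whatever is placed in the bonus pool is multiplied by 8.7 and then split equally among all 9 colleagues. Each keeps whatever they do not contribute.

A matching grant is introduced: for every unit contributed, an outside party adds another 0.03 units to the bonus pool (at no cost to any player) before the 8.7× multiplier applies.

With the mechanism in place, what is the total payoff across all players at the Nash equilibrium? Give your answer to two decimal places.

135.00 dollars

The effective private return is 8.7 × 1.03 / 9 = 0.9957, which is still under 1, so the mechanism doesn't change anyone's dominant strategy: zero contribution.
Everyone keeps their endowment and the group total is 9 × 15 = 135.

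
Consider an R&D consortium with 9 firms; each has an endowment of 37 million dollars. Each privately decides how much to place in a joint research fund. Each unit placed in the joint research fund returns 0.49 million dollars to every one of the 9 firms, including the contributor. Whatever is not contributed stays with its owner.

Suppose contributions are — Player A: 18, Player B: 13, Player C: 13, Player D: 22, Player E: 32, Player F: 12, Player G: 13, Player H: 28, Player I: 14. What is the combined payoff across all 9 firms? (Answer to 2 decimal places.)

Total contributed: 18 + 13 + 13 + 22 + 32 + 12 + 13 + 28 + 14 = 165; total kept: 9 × 37 − 165 = 168.
The joint research fund pays out 0.49 × 9 × 165 = 727.65 in aggregate.
Group total = 168 + 727.65 = 895.65.

895.65 million dollars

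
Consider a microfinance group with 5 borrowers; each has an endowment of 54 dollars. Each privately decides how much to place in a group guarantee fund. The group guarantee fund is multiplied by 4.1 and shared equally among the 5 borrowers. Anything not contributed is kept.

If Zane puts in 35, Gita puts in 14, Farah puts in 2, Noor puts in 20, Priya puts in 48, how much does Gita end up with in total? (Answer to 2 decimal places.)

Total contributed: 35 + 14 + 2 + 20 + 48 = 119.
Each receives 4.1 × 119 / 5 = 97.58 from the group guarantee fund.
Gita keeps 54 − 14 = 40, so Gita's payoff is 40 + 97.58 = 137.58.

137.58 dollars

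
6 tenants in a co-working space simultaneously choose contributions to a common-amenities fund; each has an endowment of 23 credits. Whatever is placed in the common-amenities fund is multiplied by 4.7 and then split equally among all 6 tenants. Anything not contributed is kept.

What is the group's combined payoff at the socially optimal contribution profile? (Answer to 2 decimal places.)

648.60 credits

Each contributed unit returns 4.700 to the group as a whole (0.7833 to each of 6 players), which exceeds 1, so the social optimum is full contribution: group total = 4.700 × 138 = 648.60.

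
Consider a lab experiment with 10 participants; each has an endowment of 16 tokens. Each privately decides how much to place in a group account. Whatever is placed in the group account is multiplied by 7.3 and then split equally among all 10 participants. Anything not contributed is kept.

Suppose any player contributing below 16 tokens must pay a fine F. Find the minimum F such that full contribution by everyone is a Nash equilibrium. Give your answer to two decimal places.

4.32 tokens

Given the others contribute fully, the best deviation is to contribute 0 (any partial contribution still incurs the fine and gives up units whose private return 0.7300 is below 1).
Deviating from 16 to 0 saves 16 tokens but forfeits the deviator's share of the drop in the group account: 7.3/10 × 16 = 11.68.
So the deviation gain is 16 − 11.68 = 4.32, and the fine must be at least 4.32 tokens to wipe it out.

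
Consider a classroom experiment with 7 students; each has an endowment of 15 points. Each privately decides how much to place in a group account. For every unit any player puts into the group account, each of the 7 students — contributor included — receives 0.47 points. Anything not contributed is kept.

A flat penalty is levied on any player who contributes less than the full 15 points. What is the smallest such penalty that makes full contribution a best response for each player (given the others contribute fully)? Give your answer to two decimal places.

7.95 points

Given the others contribute fully, the best deviation is to contribute 0 (any partial contribution still incurs the fine and gives up units whose private return 0.47 is below 1).
Deviating from 15 to 0 saves 15 points but forfeits the deviator's share of the drop in the group account: 0.47 × 15 = 7.05.
So the deviation gain is 15 − 7.05 = 7.95, and the fine must be at least 7.95 points to wipe it out.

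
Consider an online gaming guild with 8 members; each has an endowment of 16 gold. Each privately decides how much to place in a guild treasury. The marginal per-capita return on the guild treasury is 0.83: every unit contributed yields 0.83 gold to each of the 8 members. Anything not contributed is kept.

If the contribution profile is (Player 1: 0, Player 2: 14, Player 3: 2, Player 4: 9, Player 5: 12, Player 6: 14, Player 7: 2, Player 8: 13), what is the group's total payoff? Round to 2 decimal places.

Total contributed: 0 + 14 + 2 + 9 + 12 + 14 + 2 + 13 = 66; total kept: 8 × 16 − 66 = 62.
The guild treasury pays out 0.83 × 8 × 66 = 438.24 in aggregate.
Group total = 62 + 438.24 = 500.24.

500.24 gold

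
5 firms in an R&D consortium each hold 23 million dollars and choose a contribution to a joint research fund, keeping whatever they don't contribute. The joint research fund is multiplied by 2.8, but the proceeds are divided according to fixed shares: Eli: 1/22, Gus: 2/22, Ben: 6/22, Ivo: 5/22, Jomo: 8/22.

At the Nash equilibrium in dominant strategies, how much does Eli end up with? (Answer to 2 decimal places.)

25.93 million dollars

For player j, contributing a unit is worthwhile iff 2.8 × (j's share) ≥ 1, i.e. iff j's share is at least 0.3571.
Jomo alone (share 8/22) is above the threshold, contributing 23; the remaining 4 contribute 0. Total contributed: 23.
Eli keeps 23 and receives 2.8 × 23 × 1/22 = 2.93 from the joint research fund, for a payoff of 25.93.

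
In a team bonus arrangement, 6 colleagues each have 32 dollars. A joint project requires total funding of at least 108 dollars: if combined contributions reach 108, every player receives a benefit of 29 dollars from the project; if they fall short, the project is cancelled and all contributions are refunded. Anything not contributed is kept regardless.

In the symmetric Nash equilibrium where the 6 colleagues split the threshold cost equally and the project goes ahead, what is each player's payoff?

Equal share of the threshold: 108/6 = 18.
At this profile no one gains by cutting their contribution: any cut drops the total below 108, the project is cancelled, contributions are refunded, and the deviator ends with 32, which is less than 32 − 18 + 29 = 43. Contributing more than 18 just wastes the excess. So contributing exactly 18 is a best response.
Each player's payoff: 32 − 18 + 29 = 43.

43 dollars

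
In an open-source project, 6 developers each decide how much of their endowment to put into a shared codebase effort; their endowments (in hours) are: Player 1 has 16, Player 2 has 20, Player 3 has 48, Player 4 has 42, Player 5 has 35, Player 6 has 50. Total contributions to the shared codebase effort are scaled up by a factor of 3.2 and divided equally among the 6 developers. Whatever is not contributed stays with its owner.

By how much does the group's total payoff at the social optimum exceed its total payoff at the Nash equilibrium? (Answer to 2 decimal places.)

The private return per contributed unit is 3.2/6 = 0.5333 < 1 for every player regardless of endowment, so the Nash equilibrium is zero contribution and the group total is Σ E_j = 16 + 20 + 48 + 42 + 35 + 50 = 211.
Each contributed unit returns 3.200 to the group, so the social optimum is full contribution by everyone: group total = 3.200 × 211 = 675.20.
Efficiency loss = (3.200 − 1) × 211 = 464.20.

464.20 hours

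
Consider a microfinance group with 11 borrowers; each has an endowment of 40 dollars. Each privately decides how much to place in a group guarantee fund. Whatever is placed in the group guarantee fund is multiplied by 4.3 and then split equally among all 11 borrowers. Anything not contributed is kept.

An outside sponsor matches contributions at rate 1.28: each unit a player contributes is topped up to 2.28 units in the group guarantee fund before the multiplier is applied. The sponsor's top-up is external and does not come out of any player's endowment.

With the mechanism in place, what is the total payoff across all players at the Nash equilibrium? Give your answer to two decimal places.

The effective private return is 4.3 × 2.28 / 11 = 0.8913, which is still under 1, so the mechanism doesn't change anyone's dominant strategy: zero contribution.
At the Nash equilibrium no one contributes; group total payoff = 11 × 40 = 440.

440.00 dollars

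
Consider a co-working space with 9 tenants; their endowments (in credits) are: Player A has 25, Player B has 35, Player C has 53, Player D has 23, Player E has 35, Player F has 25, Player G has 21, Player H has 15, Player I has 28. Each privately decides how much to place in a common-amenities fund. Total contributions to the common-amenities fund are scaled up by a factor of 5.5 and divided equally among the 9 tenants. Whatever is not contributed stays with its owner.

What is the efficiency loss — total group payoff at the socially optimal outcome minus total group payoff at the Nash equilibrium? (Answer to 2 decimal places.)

1170.00 credits

The private return per contributed unit is 5.5/9 = 0.6111 < 1 for every player regardless of endowment, so the Nash equilibrium is zero contribution and the group total is Σ E_j = 25 + 35 + 53 + 23 + 35 + 25 + 21 + 15 + 28 = 260.
Each contributed unit returns 5.500 to the group, so the social optimum is full contribution by everyone: group total = 5.500 × 260 = 1430.00.
Efficiency loss = (5.500 − 1) × 260 = 1170.00.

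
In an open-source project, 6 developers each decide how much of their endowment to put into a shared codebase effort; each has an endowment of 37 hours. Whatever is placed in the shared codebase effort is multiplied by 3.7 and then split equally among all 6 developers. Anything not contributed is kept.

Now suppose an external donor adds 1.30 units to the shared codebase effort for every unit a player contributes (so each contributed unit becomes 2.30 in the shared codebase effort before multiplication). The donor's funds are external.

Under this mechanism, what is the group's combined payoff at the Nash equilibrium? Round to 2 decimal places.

1889.22 hours

With the mechanism, a contributed unit returns 3.7 × 2.30 / 6 = 1.4183 per unit of net cost to the contributor — now above 1 — so contributing fully is weakly dominant for every player.
At the Nash equilibrium everyone contributes 37. Group total payoff = 3.7 × 2.30 × 222 = 1889.22.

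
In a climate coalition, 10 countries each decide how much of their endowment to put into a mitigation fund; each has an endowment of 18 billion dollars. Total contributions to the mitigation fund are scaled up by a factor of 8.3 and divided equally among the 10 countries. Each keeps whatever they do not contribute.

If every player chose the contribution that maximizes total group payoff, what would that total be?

1494.00 billion dollars

Each contributed unit returns 8.300 to the group as a whole (0.8300 to each of 10 players), which exceeds 1, so the social optimum is full contribution: group total = 8.300 × 180 = 1494.00.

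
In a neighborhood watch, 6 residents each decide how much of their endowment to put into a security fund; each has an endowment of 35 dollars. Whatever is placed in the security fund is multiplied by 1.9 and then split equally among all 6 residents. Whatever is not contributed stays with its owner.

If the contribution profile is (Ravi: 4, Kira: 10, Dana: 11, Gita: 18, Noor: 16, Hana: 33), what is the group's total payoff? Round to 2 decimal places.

Total contributed: 4 + 10 + 11 + 18 + 16 + 33 = 92; total kept: 6 × 35 − 92 = 118.
The security fund pays out 1.9 × 92 = 174.80 in aggregate.
Group total = 118 + 174.80 = 292.80.

292.80 dollars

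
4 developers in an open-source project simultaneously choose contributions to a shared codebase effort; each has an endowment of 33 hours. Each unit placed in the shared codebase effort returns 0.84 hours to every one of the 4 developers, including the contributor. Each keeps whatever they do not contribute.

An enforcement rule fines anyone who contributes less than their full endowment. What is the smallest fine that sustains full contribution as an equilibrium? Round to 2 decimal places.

Given the others contribute fully, the best deviation is to contribute 0 (any partial contribution still incurs the fine and gives up units whose private return 0.84 is below 1).
Deviating from 33 to 0 saves 33 hours but forfeits the deviator's share of the drop in the shared codebase effort: 0.84 × 33 = 27.72.
So the deviation gain is 33 − 27.72 = 5.28, and the fine must be at least 5.28 hours to wipe it out.

5.28 hours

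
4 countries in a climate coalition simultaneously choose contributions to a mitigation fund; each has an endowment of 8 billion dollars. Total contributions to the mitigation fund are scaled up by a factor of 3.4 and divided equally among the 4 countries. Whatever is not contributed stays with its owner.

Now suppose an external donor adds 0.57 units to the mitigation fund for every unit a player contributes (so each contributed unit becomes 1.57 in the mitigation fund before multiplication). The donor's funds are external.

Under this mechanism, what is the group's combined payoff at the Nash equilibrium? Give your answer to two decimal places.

With the mechanism, a contributed unit returns 3.4 × 1.57 / 4 = 1.3345 per unit of net cost to the contributor — now above 1 — so contributing fully is weakly dominant for every player.
So the Nash equilibrium is full contribution by all 4; the group earns 3.4 × 1.57 × 32 = 170.82.

170.82 billion dollars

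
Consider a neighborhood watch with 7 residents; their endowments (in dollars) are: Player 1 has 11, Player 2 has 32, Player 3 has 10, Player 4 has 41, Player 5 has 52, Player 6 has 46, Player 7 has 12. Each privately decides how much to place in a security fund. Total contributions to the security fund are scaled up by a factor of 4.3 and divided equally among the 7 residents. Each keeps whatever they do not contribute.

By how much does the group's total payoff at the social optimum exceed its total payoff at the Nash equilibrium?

673.20 dollars

The private return per contributed unit is 4.3/7 = 0.6143 < 1 for every player regardless of endowment, so the Nash equilibrium is zero contribution and the group total is Σ E_j = 11 + 32 + 10 + 41 + 52 + 46 + 12 = 204.
Each contributed unit returns 4.300 to the group, so the social optimum is full contribution by everyone: group total = 4.300 × 204 = 877.20.
Efficiency loss = (4.300 − 1) × 204 = 673.20.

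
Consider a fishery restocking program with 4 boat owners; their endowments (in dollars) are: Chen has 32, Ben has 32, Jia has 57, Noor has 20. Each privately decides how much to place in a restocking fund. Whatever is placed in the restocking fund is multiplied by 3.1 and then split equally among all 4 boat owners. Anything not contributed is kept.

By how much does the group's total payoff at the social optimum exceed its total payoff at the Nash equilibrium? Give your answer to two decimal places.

296.10 dollars

The private return per contributed unit is 3.1/4 = 0.7750 < 1 for every player regardless of endowment, so the Nash equilibrium is zero contribution and the group total is Σ E_j = 32 + 32 + 57 + 20 = 141.
Each contributed unit returns 3.100 to the group, so the social optimum is full contribution by everyone: group total = 3.100 × 141 = 437.10.
Efficiency loss = (3.100 − 1) × 141 = 296.10.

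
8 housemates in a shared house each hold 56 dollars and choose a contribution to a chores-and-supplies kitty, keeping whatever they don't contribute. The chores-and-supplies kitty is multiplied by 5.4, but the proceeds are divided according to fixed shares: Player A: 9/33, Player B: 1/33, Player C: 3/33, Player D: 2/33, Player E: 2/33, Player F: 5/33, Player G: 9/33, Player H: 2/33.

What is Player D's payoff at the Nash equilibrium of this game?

92.65 dollars

Each unit j contributes comes back to j as 5.4 × (j's share), so j prefers to contribute only if that share exceeds 1/5.4 = 0.1852; otherwise keeping the unit dominates.
The shares above 0.1852 belong to Player A and Player G, contributing 56 each; the remaining 6 contribute 0. Total contributed: 112.
Player D keeps 56 and receives 5.4 × 112 × 2/33 = 36.65 from the chores-and-supplies kitty, for a payoff of 92.65.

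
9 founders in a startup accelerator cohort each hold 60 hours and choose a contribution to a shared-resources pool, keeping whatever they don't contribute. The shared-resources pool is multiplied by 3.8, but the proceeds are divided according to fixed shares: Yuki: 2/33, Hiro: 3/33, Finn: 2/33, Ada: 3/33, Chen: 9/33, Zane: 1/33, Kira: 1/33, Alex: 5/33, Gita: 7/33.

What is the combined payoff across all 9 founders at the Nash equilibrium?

708.00 hours

For player j, contributing a unit is worthwhile iff 3.8 × (j's share) ≥ 1, i.e. iff j's share is at least 0.2632.
Chen alone (share 9/33) is above the threshold, contributing 60; the remaining 8 contribute 0. Total contributed: 60.
The shared-resources pool pays out 3.8 × 60 = 228.00 in total (split across the unequal shares, but the aggregate is all that matters for the group sum).
The 8 free-riders keep 60 each, adding 480. Group total = 480 + 228.00 = 708.00.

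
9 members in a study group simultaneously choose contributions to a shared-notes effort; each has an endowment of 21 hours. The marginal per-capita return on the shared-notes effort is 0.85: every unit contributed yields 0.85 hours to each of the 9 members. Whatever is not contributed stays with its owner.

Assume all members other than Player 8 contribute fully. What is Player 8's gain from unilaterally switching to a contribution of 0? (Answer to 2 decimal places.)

Switching from a contribution of 21 to 0 lets Player 8 keep an extra 21 hours, but lowers the shared-notes effort by 21, which costs Player 8 their own share of that drop: 0.85 × 21 = 17.85.
Net gain = 21 − 17.85 = 3.15. The private return per contributed unit (0.85) is below 1, so free-riding is indeed the best response regardless of what the others do.

3.15 hours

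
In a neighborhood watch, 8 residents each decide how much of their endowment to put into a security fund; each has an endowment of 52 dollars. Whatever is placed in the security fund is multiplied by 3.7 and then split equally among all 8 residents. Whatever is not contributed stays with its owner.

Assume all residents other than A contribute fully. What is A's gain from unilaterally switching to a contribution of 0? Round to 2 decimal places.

Switching from a contribution of 52 to 0 lets A keep an extra 52 dollars, but lowers the security fund by 52, which costs A their own share of that drop: 3.7/8 × 52 = 24.05.
Net gain = 52 − 24.05 = 27.95. The private return per contributed unit (0.4625) is below 1, so free-riding is indeed the best response regardless of what the others do.

27.95 dollars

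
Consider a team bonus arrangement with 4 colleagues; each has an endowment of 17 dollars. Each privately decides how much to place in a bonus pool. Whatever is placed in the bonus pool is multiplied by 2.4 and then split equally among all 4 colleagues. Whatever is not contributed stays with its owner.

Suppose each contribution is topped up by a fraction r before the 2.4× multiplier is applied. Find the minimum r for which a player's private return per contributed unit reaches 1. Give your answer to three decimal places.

With matching at rate r, one contributed unit becomes (1 + r) in the bonus pool and returns 2.4 × (1 + r) / 4 to the contributor.
Setting this equal to 1: 1 + r = 4/2.4 = 1.6667.
So the minimum matching rate is r = 1.6667 − 1 = 0.667.

0.667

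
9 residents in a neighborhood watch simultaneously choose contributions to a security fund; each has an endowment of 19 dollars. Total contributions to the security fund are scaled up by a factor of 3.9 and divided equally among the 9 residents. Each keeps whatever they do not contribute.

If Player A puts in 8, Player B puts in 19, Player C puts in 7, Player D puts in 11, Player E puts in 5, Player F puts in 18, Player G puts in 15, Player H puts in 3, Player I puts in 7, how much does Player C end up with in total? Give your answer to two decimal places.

Total contributed: 8 + 19 + 7 + 11 + 5 + 18 + 15 + 3 + 7 = 93.
Each receives 3.9 × 93 / 9 = 40.30 from the security fund.
Player C keeps 19 − 7 = 12, so Player C's payoff is 12 + 40.30 = 52.30.

52.30 dollars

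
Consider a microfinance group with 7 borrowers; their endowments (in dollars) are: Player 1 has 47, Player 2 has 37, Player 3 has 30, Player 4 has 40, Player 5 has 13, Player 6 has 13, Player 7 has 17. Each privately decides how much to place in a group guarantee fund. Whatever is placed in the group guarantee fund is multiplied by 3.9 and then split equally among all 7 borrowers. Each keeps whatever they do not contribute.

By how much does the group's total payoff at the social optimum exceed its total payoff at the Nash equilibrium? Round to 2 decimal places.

The private return per contributed unit is 3.9/7 = 0.5571 < 1 for every player regardless of endowment, so the Nash equilibrium is zero contribution and the group total is Σ E_j = 47 + 37 + 30 + 40 + 13 + 13 + 17 = 197.
Each contributed unit returns 3.900 to the group, so the social optimum is full contribution by everyone: group total = 3.900 × 197 = 768.30.
Efficiency loss = (3.900 − 1) × 197 = 571.30.

571.30 dollars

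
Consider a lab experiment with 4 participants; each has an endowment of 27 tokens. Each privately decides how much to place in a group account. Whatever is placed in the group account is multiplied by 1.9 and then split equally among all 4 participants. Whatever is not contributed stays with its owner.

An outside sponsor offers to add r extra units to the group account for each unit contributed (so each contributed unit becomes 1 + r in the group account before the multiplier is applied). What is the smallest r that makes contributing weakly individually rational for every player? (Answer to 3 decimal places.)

With matching at rate r, one contributed unit becomes (1 + r) in the group account and returns 1.9 × (1 + r) / 4 to the contributor.
Setting this equal to 1: 1 + r = 4/1.9 = 2.1053.
So the minimum matching rate is r = 2.1053 − 1 = 1.105.

1.105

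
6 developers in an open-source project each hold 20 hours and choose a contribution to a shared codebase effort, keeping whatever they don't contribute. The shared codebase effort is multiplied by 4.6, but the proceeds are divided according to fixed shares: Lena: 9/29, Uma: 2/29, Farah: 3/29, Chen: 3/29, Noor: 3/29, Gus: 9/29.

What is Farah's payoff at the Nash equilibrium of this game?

A player with share s gets back 4.6·s per unit contributed, so full contribution is dominant for anyone with s > 1/4.6 = 0.2174 and zero contribution is dominant for anyone below.
Lena and Gus are above the threshold, contributing 20 each; the remaining 4 contribute 0. Total contributed: 40.
Farah keeps 20 and receives 4.6 × 40 × 3/29 = 19.03 from the shared codebase effort, for a payoff of 39.03.

39.03 hours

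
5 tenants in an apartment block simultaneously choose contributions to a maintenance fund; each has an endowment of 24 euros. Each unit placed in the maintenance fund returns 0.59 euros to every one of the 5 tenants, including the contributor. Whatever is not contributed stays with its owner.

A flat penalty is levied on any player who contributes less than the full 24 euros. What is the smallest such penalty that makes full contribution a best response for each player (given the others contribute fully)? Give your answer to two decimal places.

Given the others contribute fully, the best deviation is to contribute 0 (any partial contribution still incurs the fine and gives up units whose private return 0.59 is below 1).
Deviating from 24 to 0 saves 24 euros but forfeits the deviator's share of the drop in the maintenance fund: 0.59 × 24 = 14.16.
So the deviation gain is 24 − 14.16 = 9.84, and the fine must be at least 9.84 euros to wipe it out.

9.84 euros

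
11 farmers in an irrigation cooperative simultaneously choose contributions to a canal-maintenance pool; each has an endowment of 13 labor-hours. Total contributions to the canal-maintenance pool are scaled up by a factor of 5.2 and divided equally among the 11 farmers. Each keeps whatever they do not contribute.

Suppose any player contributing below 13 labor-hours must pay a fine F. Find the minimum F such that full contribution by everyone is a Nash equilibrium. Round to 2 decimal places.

Given the others contribute fully, the best deviation is to contribute 0 (any partial contribution still incurs the fine and gives up units whose private return 0.4727 is below 1).
Deviating from 13 to 0 saves 13 labor-hours but forfeits the deviator's share of the drop in the canal-maintenance pool: 5.2/11 × 13 = 6.15.
So the deviation gain is 13 − 6.15 = 6.85, and the fine must be at least 6.85 labor-hours to wipe it out.

6.85 labor-hours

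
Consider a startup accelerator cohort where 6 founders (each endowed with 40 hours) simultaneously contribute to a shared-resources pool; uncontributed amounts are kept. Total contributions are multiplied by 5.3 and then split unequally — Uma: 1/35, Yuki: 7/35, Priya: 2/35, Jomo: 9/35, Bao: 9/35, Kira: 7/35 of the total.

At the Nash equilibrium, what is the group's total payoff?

928.00 hours

For player j, contributing a unit is worthwhile iff 5.3 × (j's share) ≥ 1, i.e. iff j's share is at least 0.1887.
Yuki, Jomo, Bao and Kira clear that bar, contributing 40 each; the remaining 2 contribute 0. Total contributed: 160.
The shared-resources pool pays out 5.3 × 160 = 848.00 in total (split across the unequal shares, but the aggregate is all that matters for the group sum).
The 2 free-riders keep 40 each, adding 80. Group total = 80 + 848.00 = 928.00.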